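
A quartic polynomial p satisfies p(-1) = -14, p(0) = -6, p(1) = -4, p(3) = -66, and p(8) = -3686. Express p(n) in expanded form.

p(n) = -n^4 + n^3 - 2n^2 + 4n - 6

Write p(n) = an^4 + bn^3 + cn^2 + dn + e. Substituting each data point gives a linear system:
  a - b + c - d + e = -14
  e = -6
  a + b + c + d + e = -4
  81a + 27b + 9c + 3d + e = -66
  4096a + 512b + 64c + 8d + e = -3686
Solving the system yields a = -1, b = 1, c = -2, d = 4, e = -6.
So p(n) = -n^4 + n^3 - 2n^2 + 4n - 6.
Check: p(8) = -3686. ✓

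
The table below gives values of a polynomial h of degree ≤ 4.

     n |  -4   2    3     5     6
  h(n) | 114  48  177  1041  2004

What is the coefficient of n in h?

-3

Write h(n) = an^4 + bn^3 + cn^2 + dn + e. Substituting each data point gives a linear system:
  256a - 64b + 16c - 4d + e = 114
  16a + 8b + 4c + 2d + e = 48
  81a + 27b + 9c + 3d + e = 177
  625a + 125b + 25c + 5d + e = 1041
  1296a + 216b + 36c + 6d + e = 2004
Solving the system yields a = 1, b = 3, c = 2, d = -3, e = 6.
So h(n) = n^4 + 3n^3 + 2n^2 - 3n + 6.
The coefficient of n is -3.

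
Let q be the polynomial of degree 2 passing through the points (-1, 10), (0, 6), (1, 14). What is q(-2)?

26

Forward differences of the values at t = -1, 0, 1:
  q  : 10  6  14
  Δ  : -4  8
  Δ^2: 12
The second differences are constant, confirming degree 2.
Interpolating (Newton forward form) and evaluating at t = -2 gives q(-2) = 26.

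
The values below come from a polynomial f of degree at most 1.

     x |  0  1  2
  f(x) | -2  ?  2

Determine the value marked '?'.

On equispaced nodes a degree-1 polynomial has vanishing second forward difference, so
  f(0) - 2·f(1) + f(2) = 0.
Substituting the known values and solving for f(1):
  -2·f(1) = 0
  f(1) = 0.

0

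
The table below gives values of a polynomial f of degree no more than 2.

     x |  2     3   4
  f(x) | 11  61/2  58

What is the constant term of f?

-4

Write f(x) = ax^2 + bx + c. Substituting each data point gives a linear system:
  4a + 2b + c = 11
  9a + 3b + c = 61/2
  16a + 4b + c = 58
Solving the system yields a = 4, b = -1/2, c = -4.
So f(x) = 4x^2 - (1/2)x - 4.
The constant term is -4.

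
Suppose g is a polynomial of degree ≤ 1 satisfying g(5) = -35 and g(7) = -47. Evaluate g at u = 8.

Write g(u) = au + b. Substituting each data point gives a linear system:
  5a + b = -35
  7a + b = -47
Solving the system yields a = -6, b = -5.
So g(u) = -6u - 5.
Then g(8) = -53.

-53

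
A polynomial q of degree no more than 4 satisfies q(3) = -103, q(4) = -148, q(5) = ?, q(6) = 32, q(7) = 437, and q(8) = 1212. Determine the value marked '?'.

-129

The 5 known points determine the degree-4 polynomial uniquely.
Write q(t) = at^4 + bt^3 + ct^2 + dt + e. Substituting each data point gives a linear system:
  81a + 27b + 9c + 3d + e = -103
  256a + 64b + 16c + 4d + e = -148
  1296a + 216b + 36c + 6d + e = 32
  2401a + 343b + 49c + 7d + e = 437
  4096a + 512b + 64c + 8d + e = 1212
Solving the system yields a = 1, b = -5, c = -5, d = 0, e = -4.
So q(t) = t^4 - 5t^3 - 5t^2 - 4.
Then q(5) = -129.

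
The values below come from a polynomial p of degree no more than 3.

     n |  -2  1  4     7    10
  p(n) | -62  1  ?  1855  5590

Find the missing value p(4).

316

On equispaced nodes a degree-3 polynomial has vanishing fourth forward difference, so
  p(-2) - 4·p(1) + 6·p(4) - 4·p(7) + p(10) = 0.
Substituting the known values and solving for p(4):
  6·p(4) = 1896
  p(4) = 316.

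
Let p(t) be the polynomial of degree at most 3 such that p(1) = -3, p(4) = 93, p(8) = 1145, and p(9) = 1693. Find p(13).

5565

Using the Lagrange interpolation formula with nodes 1, 4, 8, 9:
  L_0(t) = (t - 4)(t - 8)(t - 9) / -168
  L_1(t) = (t - 1)(t - 8)(t - 9) / 60
  L_2(t) = (t - 1)(t - 4)(t - 9) / -28
  L_3(t) = (t - 1)(t - 4)(t - 8) / 40
Then p(t) = -3·L_0(t) + 93·L_1(t) + 1145·L_2(t) + 1693·L_3(t).
Expanding and collecting terms gives p(t) = 3t³ - 6t² - t + 1.
Evaluating at t = 13: p(13) = 5565.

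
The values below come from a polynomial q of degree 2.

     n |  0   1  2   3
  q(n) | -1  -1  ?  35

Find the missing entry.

The 3 known points determine the degree-2 polynomial uniquely.
Write q(n) = an^2 + bn + c. Substituting each data point gives a linear system:
  c = -1
  a + b + c = -1
  9a + 3b + c = 35
Solving the system yields a = 6, b = -6, c = -1.
So q(n) = 6n^2 - 6n - 1.
Then q(2) = 11.

11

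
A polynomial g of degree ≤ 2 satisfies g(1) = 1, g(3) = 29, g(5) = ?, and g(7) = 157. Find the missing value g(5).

The 3 known points determine the degree-2 polynomial uniquely.
Write g(x) = ax^2 + bx + c. Substituting each data point gives a linear system:
  a + b + c = 1
  9a + 3b + c = 29
  49a + 7b + c = 157
Solving the system yields a = 3, b = 2, c = -4.
So g(x) = 3x^2 + 2x - 4.
Then g(5) = 81.

81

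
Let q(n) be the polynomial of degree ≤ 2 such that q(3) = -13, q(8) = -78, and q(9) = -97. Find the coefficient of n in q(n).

Write q(n) = an^2 + bn + c. Substituting each data point gives a linear system:
  9a + 3b + c = -13
  64a + 8b + c = -78
  81a + 9b + c = -97
Solving the system yields a = -1, b = -2, c = 2.
So q(n) = -n^2 - 2n + 2.
The coefficient of n is -2.

-2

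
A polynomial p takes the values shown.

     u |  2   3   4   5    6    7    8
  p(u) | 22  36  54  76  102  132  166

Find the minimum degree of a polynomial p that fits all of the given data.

Forward differences of the values at u = 2, 3, 4, 5, 6, 7, 8:
  p  : 22  36  54  76  102  132  166
  Δ  : 14  18  22  26  30  34
  Δ^2: 4  4  4  4  4
  Δ^3: 0  0  0  0
  Δ^4: 0  0  0
  Δ^5: 0  0
  Δ^6: 0
The second differences are constant (4) and nonzero, while all higher differences vanish, so the minimal degree is 2.

2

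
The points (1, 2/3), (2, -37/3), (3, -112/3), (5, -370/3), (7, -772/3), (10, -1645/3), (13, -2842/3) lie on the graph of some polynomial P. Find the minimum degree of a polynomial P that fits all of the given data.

Divided differences on the nodes 1, 2, 3, 5, 7, 10, 13:
  order 0: 2/3  -37/3  -112/3  -370/3  -772/3  -1645/3  -2842/3
  order 1: -13  -25  -43  -67  -97  -133
  order 2: -6  -6  -6  -6  -6
  order 3: 0  0  0  0
  order 4: 0  0  0
  order 5: 0  0
  order 6: 0
The order-2 divided differences are all -6 (nonzero) and every higher order vanishes, so the data lies on a polynomial of degree exactly 2.

2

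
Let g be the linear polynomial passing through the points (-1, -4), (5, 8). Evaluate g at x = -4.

-10

Using the Lagrange interpolation formula with nodes -1, 5:
  L_0(x) = (x - 5) / -6
  L_1(x) = (x + 1) / 6
Then g(x) = -4·L_0(x) + 8·L_1(x).
Expanding and collecting terms gives g(x) = 2x - 2.
Evaluating at x = -4: g(-4) = -10.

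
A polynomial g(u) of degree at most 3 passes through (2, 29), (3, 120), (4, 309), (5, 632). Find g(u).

g(u) = 6u^3 - 5u^2 + 2u - 3

Write g(u) = au^3 + bu^2 + cu + d. Substituting each data point gives a linear system:
  8a + 4b + 2c + d = 29
  27a + 9b + 3c + d = 120
  64a + 16b + 4c + d = 309
  125a + 25b + 5c + d = 632
Solving the system yields a = 6, b = -5, c = 2, d = -3.
So g(u) = 6u³ - 5u² + 2u - 3.
Check: g(4) = 309. ✓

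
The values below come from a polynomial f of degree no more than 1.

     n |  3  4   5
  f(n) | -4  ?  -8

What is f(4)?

-6

On equispaced nodes a degree-1 polynomial has vanishing second forward difference, so
  f(3) - 2·f(4) + f(5) = 0.
Substituting the known values and solving for f(4):
  -2·f(4) = 12
  f(4) = -6.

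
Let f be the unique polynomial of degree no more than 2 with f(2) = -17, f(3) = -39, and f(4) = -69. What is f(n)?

Write f(n) = an^2 + bn + c. Substituting each data point gives a linear system:
  4a + 2b + c = -17
  9a + 3b + c = -39
  16a + 4b + c = -69
Solving the system yields a = -4, b = -2, c = 3.
So f(n) = -4n² - 2n + 3.
Check: f(4) = -69. ✓

f(n) = -4n^2 - 2n + 3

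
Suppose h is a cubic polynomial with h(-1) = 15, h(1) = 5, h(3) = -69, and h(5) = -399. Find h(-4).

Forward differences of the values at u = -1, 1, 3, 5:
  h  : 15  5  -69  -399
  Δ  : -10  -74  -330
  Δ^2: -64  -256
  Δ^3: -192
The third differences are constant, confirming degree 3.
Interpolating (Newton forward form) and evaluating at u = -4 gives h(-4) = 330.

330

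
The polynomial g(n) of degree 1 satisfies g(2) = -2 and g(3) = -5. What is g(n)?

Using the Lagrange interpolation formula with nodes 2, 3:
  L_0(n) = (n - 3) / -1
  L_1(n) = (n - 2) / 1
Then g(n) = -2·L_0(n) - 5·L_1(n).
Expanding and collecting terms gives g(n) = -3n + 4.
Check: g(3) = -5. ✓

g(n) = -3n + 4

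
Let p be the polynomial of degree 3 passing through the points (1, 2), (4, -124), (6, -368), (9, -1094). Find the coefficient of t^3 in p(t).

Write p(t) = at^3 + bt^2 + ct + d. Substituting each data point gives a linear system:
  a + b + c + d = 2
  64a + 16b + 4c + d = -124
  216a + 36b + 6c + d = -368
  729a + 81b + 9c + d = -1094
Solving the system yields a = -1, b = -5, c = 4, d = 4.
So p(t) = -t^3 - 5t^2 + 4t + 4.
The leading coefficient is -1.

-1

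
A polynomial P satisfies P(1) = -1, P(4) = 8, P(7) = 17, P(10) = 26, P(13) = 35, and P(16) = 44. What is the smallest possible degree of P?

Forward differences of the values at t = 1, 4, 7, 10, 13, 16:
  P  : -1  8  17  26  35  44
  Δ  : 9  9  9  9  9
  Δ^2: 0  0  0  0
  Δ^3: 0  0  0
  Δ^4: 0  0
  Δ^5: 0
The first differences are constant (9) and nonzero, while all higher differences vanish, so the minimal degree is 1.

1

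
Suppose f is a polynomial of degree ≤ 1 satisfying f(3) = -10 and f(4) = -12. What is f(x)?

f(x) = -2x - 4

Write f(x) = ax + b. Substituting each data point gives a linear system:
  3a + b = -10
  4a + b = -12
Solving the system yields a = -2, b = -4.
So f(x) = -2x - 4.
Check: f(3) = -10. ✓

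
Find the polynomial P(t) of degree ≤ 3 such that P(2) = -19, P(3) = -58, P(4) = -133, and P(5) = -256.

P(t) = -2t^3 - t - 1

Using the Lagrange interpolation formula with nodes 2, 3, 4, 5:
  L_0(t) = (t - 3)(t - 4)(t - 5) / -6
  L_1(t) = (t - 2)(t - 4)(t - 5) / 2
  L_2(t) = (t - 2)(t - 3)(t - 5) / -2
  L_3(t) = (t - 2)(t - 3)(t - 4) / 6
Then P(t) = -19·L_0(t) - 58·L_1(t) - 133·L_2(t) - 256·L_3(t).
Expanding and collecting terms gives P(t) = -2t^3 - t - 1.
Check: P(3) = -58. ✓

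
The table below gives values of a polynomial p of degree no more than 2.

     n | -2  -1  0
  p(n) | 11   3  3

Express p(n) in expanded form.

p(n) = 4n^2 + 4n + 3

Write p(n) = an^2 + bn + c. Substituting each data point gives a linear system:
  4a - 2b + c = 11
  a - b + c = 3
  c = 3
Solving the system yields a = 4, b = 4, c = 3.
So p(n) = 4n² + 4n + 3.
Check: p(-1) = 3. ✓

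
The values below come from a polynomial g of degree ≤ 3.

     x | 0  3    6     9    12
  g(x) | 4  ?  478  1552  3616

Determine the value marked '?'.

70

On equispaced nodes a degree-3 polynomial has vanishing fourth forward difference, so
  g(0) - 4·g(3) + 6·g(6) - 4·g(9) + g(12) = 0.
Substituting the known values and solving for g(3):
  -4·g(3) = -280
  g(3) = 70.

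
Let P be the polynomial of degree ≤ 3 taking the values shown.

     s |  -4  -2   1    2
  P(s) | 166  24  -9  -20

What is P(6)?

Using the Lagrange interpolation formula with nodes -4, -2, 1, 2:
  L_0(s) = (s + 2)(s - 1)(s - 2) / -60
  L_1(s) = (s + 4)(s - 1)(s - 2) / 24
  L_2(s) = (s + 4)(s + 2)(s - 2) / -15
  L_3(s) = (s + 4)(s + 2)(s - 1) / 24
Then P(s) = 166·L_0(s) + 24·L_1(s) - 9·L_2(s) - 20·L_3(s).
Expanding and collecting terms gives P(s) = -2s^3 + 2s^2 - 3s - 6.
Evaluating at s = 6: P(6) = -384.

-384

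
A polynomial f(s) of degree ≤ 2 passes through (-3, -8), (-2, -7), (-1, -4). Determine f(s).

f(s) = s^2 + 6s + 1

Write f(s) = as^2 + bs + c. Substituting each data point gives a linear system:
  9a - 3b + c = -8
  4a - 2b + c = -7
  a - b + c = -4
Solving the system yields a = 1, b = 6, c = 1.
So f(s) = s² + 6s + 1.
Check: f(-3) = -8. ✓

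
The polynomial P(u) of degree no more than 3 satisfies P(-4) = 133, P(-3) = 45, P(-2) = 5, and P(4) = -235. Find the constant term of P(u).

-3

Write P(u) = au^3 + bu^2 + cu + d. Substituting each data point gives a linear system:
  -64a + 16b - 4c + d = 133
  -27a + 9b - 3c + d = 45
  -8a + 4b - 2c + d = 5
  64a + 16b + 4c + d = -235
Solving the system yields a = -3, b = -3, c = 2, d = -3.
So P(u) = -3u^3 - 3u^2 + 2u - 3.
The constant term is -3.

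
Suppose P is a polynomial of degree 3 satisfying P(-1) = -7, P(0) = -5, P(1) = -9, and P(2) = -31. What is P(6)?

Write P(x) = ax^3 + bx^2 + cx + d. Substituting each data point gives a linear system:
  -a + b - c + d = -7
  d = -5
  a + b + c + d = -9
  8a + 4b + 2c + d = -31
Solving the system yields a = -2, b = -3, c = 1, d = -5.
So P(x) = -2x^3 - 3x^2 + x - 5.
Then P(6) = -539.

-539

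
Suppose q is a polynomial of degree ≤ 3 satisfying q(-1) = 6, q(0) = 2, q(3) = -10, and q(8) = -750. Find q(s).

q(s) = -2s^3 + 4s^2 + 2s + 2

Using the Lagrange interpolation formula with nodes -1, 0, 3, 8:
  L_0(s) = s(s - 3)(s - 8) / -36
  L_1(s) = (s + 1)(s - 3)(s - 8) / 24
  L_2(s) = (s + 1)s(s - 8) / -60
  L_3(s) = (s + 1)s(s - 3) / 360
Then q(s) = 6·L_0(s) + 2·L_1(s) - 10·L_2(s) - 750·L_3(s).
Expanding and collecting terms gives q(s) = -2s^3 + 4s^2 + 2s + 2.
Check: q(8) = -750. ✓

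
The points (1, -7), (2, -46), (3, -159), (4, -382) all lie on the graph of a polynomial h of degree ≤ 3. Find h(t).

h(t) = -6t^3 - t^2 + 6t - 6

Write h(t) = at^3 + bt^2 + ct + d. Substituting each data point gives a linear system:
  a + b + c + d = -7
  8a + 4b + 2c + d = -46
  27a + 9b + 3c + d = -159
  64a + 16b + 4c + d = -382
Solving the system yields a = -6, b = -1, c = 6, d = -6.
So h(t) = -6t^3 - t^2 + 6t - 6.
Check: h(3) = -159. ✓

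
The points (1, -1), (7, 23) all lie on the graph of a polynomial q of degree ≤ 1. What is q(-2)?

Write q(t) = at + b. Substituting each data point gives a linear system:
  a + b = -1
  7a + b = 23
Solving the system yields a = 4, b = -5.
So q(t) = 4t - 5.
Then q(-2) = -13.

-13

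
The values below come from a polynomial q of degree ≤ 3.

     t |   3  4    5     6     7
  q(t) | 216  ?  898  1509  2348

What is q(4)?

On equispaced nodes a degree-3 polynomial has vanishing fourth forward difference, so
  q(3) - 4·q(4) + 6·q(5) - 4·q(6) + q(7) = 0.
Substituting the known values and solving for q(4):
  -4·q(4) = -1916
  q(4) = 479.

479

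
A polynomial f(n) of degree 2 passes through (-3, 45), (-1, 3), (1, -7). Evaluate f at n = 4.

Using the Lagrange interpolation formula with nodes -3, -1, 1:
  L_0(n) = (n + 1)(n - 1) / 8
  L_1(n) = (n + 3)(n - 1) / -4
  L_2(n) = (n + 3)(n + 1) / 8
Then f(n) = 45·L_0(n) + 3·L_1(n) - 7·L_2(n).
Expanding and collecting terms gives f(n) = 4n^2 - 5n - 6.
Evaluating at n = 4: f(4) = 38.

38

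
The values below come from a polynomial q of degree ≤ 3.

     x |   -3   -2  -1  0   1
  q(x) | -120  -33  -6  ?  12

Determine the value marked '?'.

On equispaced nodes a degree-3 polynomial has vanishing fourth forward difference, so
  q(-3) - 4·q(-2) + 6·q(-1) - 4·q(0) + q(1) = 0.
Substituting the known values and solving for q(0):
  -4·q(0) = 12
  q(0) = -3.

-3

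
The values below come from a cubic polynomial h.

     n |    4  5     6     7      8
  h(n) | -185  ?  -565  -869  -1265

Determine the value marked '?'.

-341

On equispaced nodes a degree-3 polynomial has vanishing fourth forward difference, so
  h(4) - 4·h(5) + 6·h(6) - 4·h(7) + h(8) = 0.
Substituting the known values and solving for h(5):
  -4·h(5) = 1364
  h(5) = -341.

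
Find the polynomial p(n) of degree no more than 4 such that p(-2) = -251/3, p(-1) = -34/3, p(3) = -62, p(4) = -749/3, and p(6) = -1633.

Write p(n) = an^4 + bn^3 + cn^2 + dn + e. Substituting each data point gives a linear system:
  16a - 8b + 4c - 2d + e = -251/3
  a - b + c - d + e = -34/3
  81a + 27b + 9c + 3d + e = -62
  256a + 64b + 16c + 4d + e = -749/3
  1296a + 216b + 36c + 6d + e = -1633
Solving the system yields a = -2, b = 5, c = -3, d = -5/3, e = -3.
So p(n) = -2n⁴ + 5n³ - 3n² - (5/3)n - 3.
Check: p(6) = -1633. ✓

p(n) = -2n^4 + 5n^3 - 3n^2 - (5/3)n - 3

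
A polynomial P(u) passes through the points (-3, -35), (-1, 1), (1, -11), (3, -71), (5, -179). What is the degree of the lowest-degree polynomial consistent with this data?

Forward differences of the values at u = -3, -1, 1, 3, 5:
  P  : -35  1  -11  -71  -179
  Δ  : 36  -12  -60  -108
  Δ^2: -48  -48  -48
  Δ^3: 0  0
  Δ^4: 0
The second differences are constant (-48) and nonzero, while all higher differences vanish, so the minimal degree is 2.

2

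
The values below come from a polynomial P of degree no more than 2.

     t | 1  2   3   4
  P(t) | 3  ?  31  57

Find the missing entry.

The 3 known points determine the degree-2 polynomial uniquely.
Write P(t) = at^2 + bt + c. Substituting each data point gives a linear system:
  a + b + c = 3
  9a + 3b + c = 31
  16a + 4b + c = 57
Solving the system yields a = 4, b = -2, c = 1.
So P(t) = 4t^2 - 2t + 1.
Then P(2) = 13.

13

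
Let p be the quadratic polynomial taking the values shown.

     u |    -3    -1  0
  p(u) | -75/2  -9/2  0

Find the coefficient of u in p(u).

Write p(u) = au^2 + bu + c. Substituting each data point gives a linear system:
  9a - 3b + c = -75/2
  a - b + c = -9/2
  c = 0
Solving the system yields a = -4, b = 1/2, c = 0.
So p(u) = -4u^2 + (1/2)u.
The coefficient of u is 1/2.

1/2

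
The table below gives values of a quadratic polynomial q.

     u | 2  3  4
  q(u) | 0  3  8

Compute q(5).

15

Forward differences of the values at u = 2, 3, 4:
  q  : 0  3  8
  Δ  : 3  5
  Δ^2: 2
The second differences are constant, confirming degree 2.
Interpolating (Newton forward form) and evaluating at u = 5 gives q(5) = 15.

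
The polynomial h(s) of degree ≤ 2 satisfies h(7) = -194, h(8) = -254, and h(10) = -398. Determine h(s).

h(s) = -4s^2 + 2

Write h(s) = as^2 + bs + c. Substituting each data point gives a linear system:
  49a + 7b + c = -194
  64a + 8b + c = -254
  100a + 10b + c = -398
Solving the system yields a = -4, b = 0, c = 2.
So h(s) = -4s^2 + 2.
Check: h(7) = -194. ✓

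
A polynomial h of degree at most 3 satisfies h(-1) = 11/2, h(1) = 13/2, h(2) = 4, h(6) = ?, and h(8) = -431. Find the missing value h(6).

The 4 known points determine the degree-3 polynomial uniquely.
Write h(t) = at^3 + bt^2 + ct + d. Substituting each data point gives a linear system:
  -a + b - c + d = 11/2
  a + b + c + d = 13/2
  8a + 4b + 2c + d = 4
  512a + 64b + 8c + d = -431
Solving the system yields a = -1, b = 1, c = 3/2, d = 5.
So h(t) = -t^3 + t^2 + (3/2)t + 5.
Then h(6) = -166.

-166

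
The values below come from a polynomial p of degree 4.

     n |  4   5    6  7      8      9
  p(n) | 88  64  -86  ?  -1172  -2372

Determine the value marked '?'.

On equispaced nodes a degree-4 polynomial has vanishing fifth forward difference, so
  - p(4) + 5·p(5) - 10·p(6) + 10·p(7) - 5·p(8) + p(9) = 0.
Substituting the known values and solving for p(7):
  10·p(7) = -4580
  p(7) = -458.

-458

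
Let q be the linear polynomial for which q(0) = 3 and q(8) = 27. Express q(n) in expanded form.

Write q(n) = an + b. Substituting each data point gives a linear system:
  b = 3
  8a + b = 27
Solving the system yields a = 3, b = 3.
So q(n) = 3n + 3.
Check: q(8) = 27. ✓

q(n) = 3n + 3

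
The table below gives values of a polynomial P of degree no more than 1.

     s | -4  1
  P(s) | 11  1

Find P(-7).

17

Using the Lagrange interpolation formula with nodes -4, 1:
  L_0(s) = (s - 1) / -5
  L_1(s) = (s + 4) / 5
Then P(s) = 11·L_0(s) + 1·L_1(s).
Expanding and collecting terms gives P(s) = -2s + 3.
Evaluating at s = -7: P(-7) = 17.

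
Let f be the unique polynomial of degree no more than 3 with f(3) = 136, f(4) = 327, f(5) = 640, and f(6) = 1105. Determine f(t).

Using the Lagrange interpolation formula with nodes 3, 4, 5, 6:
  L_0(t) = (t - 4)(t - 5)(t - 6) / -6
  L_1(t) = (t - 3)(t - 5)(t - 6) / 2
  L_2(t) = (t - 3)(t - 4)(t - 6) / -2
  L_3(t) = (t - 3)(t - 4)(t - 5) / 6
Then f(t) = 136·L_0(t) + 327·L_1(t) + 640·L_2(t) + 1105·L_3(t).
Expanding and collecting terms gives f(t) = 5t^3 + t^2 - t - 5.
Check: f(3) = 136. ✓

f(t) = 5t^3 + t^2 - t - 5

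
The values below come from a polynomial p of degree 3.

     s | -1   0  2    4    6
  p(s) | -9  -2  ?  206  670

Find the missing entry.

30

The 4 known points determine the degree-3 polynomial uniquely.
Write p(s) = as^3 + bs^2 + cs + d. Substituting each data point gives a linear system:
  -a + b - c + d = -9
  d = -2
  64a + 16b + 4c + d = 206
  216a + 36b + 6c + d = 670
Solving the system yields a = 3, b = 0, c = 4, d = -2.
So p(s) = 3s^3 + 4s - 2.
Then p(2) = 30.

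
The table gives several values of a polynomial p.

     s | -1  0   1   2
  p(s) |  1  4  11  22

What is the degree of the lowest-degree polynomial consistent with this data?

2

Forward differences of the values at s = -1, 0, 1, 2:
  p  : 1  4  11  22
  Δ  : 3  7  11
  Δ^2: 4  4
  Δ^3: 0
The second differences are constant (4) and nonzero, while all higher differences vanish, so the minimal degree is 2.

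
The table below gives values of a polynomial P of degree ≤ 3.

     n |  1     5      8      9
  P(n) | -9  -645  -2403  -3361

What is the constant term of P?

5

Write P(n) = an^3 + bn^2 + cn + d. Substituting each data point gives a linear system:
  a + b + c + d = -9
  125a + 25b + 5c + d = -645
  512a + 64b + 8c + d = -2403
  729a + 81b + 9c + d = -3361
Solving the system yields a = -4, b = -5, c = -5, d = 5.
So P(n) = -4n^3 - 5n^2 - 5n + 5.
The constant term is 5.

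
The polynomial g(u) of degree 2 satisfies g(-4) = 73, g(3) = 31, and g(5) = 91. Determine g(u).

Write g(u) = au^2 + bu + c. Substituting each data point gives a linear system:
  16a - 4b + c = 73
  9a + 3b + c = 31
  25a + 5b + c = 91
Solving the system yields a = 4, b = -2, c = 1.
So g(u) = 4u^2 - 2u + 1.
Check: g(-4) = 73. ✓

g(u) = 4u^2 - 2u + 1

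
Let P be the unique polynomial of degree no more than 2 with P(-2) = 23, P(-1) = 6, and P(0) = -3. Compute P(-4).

Write P(x) = ax^2 + bx + c. Substituting each data point gives a linear system:
  4a - 2b + c = 23
  a - b + c = 6
  c = -3
Solving the system yields a = 4, b = -5, c = -3.
So P(x) = 4x^2 - 5x - 3.
Then P(-4) = 81.

81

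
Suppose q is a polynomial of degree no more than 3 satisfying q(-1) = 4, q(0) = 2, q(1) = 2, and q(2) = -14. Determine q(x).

Write q(x) = ax^3 + bx^2 + cx + d. Substituting each data point gives a linear system:
  -a + b - c + d = 4
  d = 2
  a + b + c + d = 2
  8a + 4b + 2c + d = -14
Solving the system yields a = -3, b = 1, c = 2, d = 2.
So q(x) = -3x³ + x² + 2x + 2.
Check: q(0) = 2. ✓

q(x) = -3x^3 + x^2 + 2x + 2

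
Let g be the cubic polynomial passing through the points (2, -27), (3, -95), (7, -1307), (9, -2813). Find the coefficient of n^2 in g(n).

Write g(n) = an^3 + bn^2 + cn + d. Substituting each data point gives a linear system:
  8a + 4b + 2c + d = -27
  27a + 9b + 3c + d = -95
  343a + 49b + 7c + d = -1307
  729a + 81b + 9c + d = -2813
Solving the system yields a = -4, b = 1, c = 3, d = -5.
So g(n) = -4n^3 + n^2 + 3n - 5.
The coefficient of n^2 is 1.

1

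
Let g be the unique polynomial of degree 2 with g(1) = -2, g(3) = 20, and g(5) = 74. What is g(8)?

215

Forward differences of the values at x = 1, 3, 5:
  g  : -2  20  74
  Δ  : 22  54
  Δ^2: 32
The second differences are constant, confirming degree 2.
Interpolating (Newton forward form) and evaluating at x = 8 gives g(8) = 215.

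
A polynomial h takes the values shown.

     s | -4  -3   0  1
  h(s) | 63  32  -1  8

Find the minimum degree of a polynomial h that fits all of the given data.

Divided differences on the nodes -4, -3, 0, 1:
  order 0: 63  32  -1  8
  order 1: -31  -11  9
  order 2: 5  5
  order 3: 0
The order-2 divided differences are all 5 (nonzero) and every higher order vanishes, so the data lies on a polynomial of degree exactly 2.

2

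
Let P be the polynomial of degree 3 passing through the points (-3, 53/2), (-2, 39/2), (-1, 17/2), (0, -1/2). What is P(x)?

Using the Lagrange interpolation formula with nodes -3, -2, -1, 0:
  L_0(x) = (x + 2)(x + 1)x / -6
  L_1(x) = (x + 3)(x + 1)x / 2
  L_2(x) = (x + 3)(x + 2)x / -2
  L_3(x) = (x + 3)(x + 2)(x + 1) / 6
Then P(x) = 53/2·L_0(x) + 39/2·L_1(x) + 17/2·L_2(x) - 1/2·L_3(x).
Expanding and collecting terms gives P(x) = x³ + 4x² - 6x - 1/2.
Check: P(-3) = 53/2. ✓

P(x) = x^3 + 4x^2 - 6x - 1/2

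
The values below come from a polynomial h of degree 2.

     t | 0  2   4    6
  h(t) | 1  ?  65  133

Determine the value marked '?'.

21

The 3 known points determine the degree-2 polynomial uniquely.
Write h(t) = at^2 + bt + c. Substituting each data point gives a linear system:
  c = 1
  16a + 4b + c = 65
  36a + 6b + c = 133
Solving the system yields a = 3, b = 4, c = 1.
So h(t) = 3t^2 + 4t + 1.
Then h(2) = 21.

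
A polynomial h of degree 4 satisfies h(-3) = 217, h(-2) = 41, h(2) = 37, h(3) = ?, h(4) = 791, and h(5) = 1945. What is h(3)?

241

The 5 known points determine the degree-4 polynomial uniquely.
Write h(u) = au^4 + bu^3 + cu^2 + du + e. Substituting each data point gives a linear system:
  81a - 27b + 9c - 3d + e = 217
  16a - 8b + 4c - 2d + e = 41
  16a + 8b + 4c + 2d + e = 37
  256a + 64b + 16c + 4d + e = 791
  625a + 125b + 25c + 5d + e = 1945
Solving the system yields a = 3, b = 1, c = -1, d = -5, e = -5.
So h(u) = 3u⁴ + u³ - u² - 5u - 5.
Then h(3) = 241.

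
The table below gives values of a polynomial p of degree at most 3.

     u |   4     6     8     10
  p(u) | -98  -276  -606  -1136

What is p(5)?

Using the Lagrange interpolation formula with nodes 4, 6, 8, 10:
  L_0(u) = (u - 6)(u - 8)(u - 10) / -48
  L_1(u) = (u - 4)(u - 8)(u - 10) / 16
  L_2(u) = (u - 4)(u - 6)(u - 10) / -16
  L_3(u) = (u - 4)(u - 6)(u - 8) / 48
Then p(u) = -98·L_0(u) - 276·L_1(u) - 606·L_2(u) - 1136·L_3(u).
Expanding and collecting terms gives p(u) = -u³ - u² - 3u - 6.
Evaluating at u = 5: p(5) = -171.

-171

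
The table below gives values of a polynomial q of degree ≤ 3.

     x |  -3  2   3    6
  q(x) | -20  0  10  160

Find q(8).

Using the Lagrange interpolation formula with nodes -3, 2, 3, 6:
  L_0(x) = (x - 2)(x - 3)(x - 6) / -270
  L_1(x) = (x + 3)(x - 3)(x - 6) / 20
  L_2(x) = (x + 3)(x - 2)(x - 6) / -18
  L_3(x) = (x + 3)(x - 2)(x - 3) / 108
Then q(x) = -20·L_0(x) + 0·L_1(x) + 10·L_2(x) + 160·L_3(x).
Expanding and collecting terms gives q(x) = x^3 - x^2 - 4x + 4.
Evaluating at x = 8: q(8) = 420.

420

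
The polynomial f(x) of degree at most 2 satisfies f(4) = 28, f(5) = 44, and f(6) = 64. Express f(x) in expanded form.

f(x) = 2x^2 - 2x + 4

Write f(x) = ax^2 + bx + c. Substituting each data point gives a linear system:
  16a + 4b + c = 28
  25a + 5b + c = 44
  36a + 6b + c = 64
Solving the system yields a = 2, b = -2, c = 4.
So f(x) = 2x² - 2x + 4.
Check: f(4) = 28. ✓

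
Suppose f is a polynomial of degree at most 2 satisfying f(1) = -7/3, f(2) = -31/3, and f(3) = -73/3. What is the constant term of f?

-1/3

Write f(s) = as^2 + bs + c. Substituting each data point gives a linear system:
  a + b + c = -7/3
  4a + 2b + c = -31/3
  9a + 3b + c = -73/3
Solving the system yields a = -3, b = 1, c = -1/3.
So f(s) = -3s^2 + s - 1/3.
The constant term is -1/3.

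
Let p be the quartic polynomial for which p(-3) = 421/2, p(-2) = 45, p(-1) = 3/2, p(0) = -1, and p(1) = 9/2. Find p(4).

459

Using the Lagrange interpolation formula with nodes -3, -2, -1, 0, 1:
  L_0(u) = (u + 2)(u + 1)u(u - 1) / 24
  L_1(u) = (u + 3)(u + 1)u(u - 1) / -6
  L_2(u) = (u + 3)(u + 2)u(u - 1) / 4
  L_3(u) = (u + 3)(u + 2)(u + 1)(u - 1) / -6
  L_4(u) = (u + 3)(u + 2)(u + 1)u / 24
Then p(u) = 421/2·L_0(u) + 45·L_1(u) + 3/2·L_2(u) - 1·L_3(u) + 9/2·L_4(u).
Expanding and collecting terms gives p(u) = 2u^4 - (3/2)u^3 + 2u^2 + 3u - 1.
Evaluating at u = 4: p(4) = 459.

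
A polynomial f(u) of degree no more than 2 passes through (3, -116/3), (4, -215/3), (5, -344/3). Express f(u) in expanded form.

f(u) = -5u^2 + 2u + 1/3

Using the Lagrange interpolation formula with nodes 3, 4, 5:
  L_0(u) = (u - 4)(u - 5) / 2
  L_1(u) = (u - 3)(u - 5) / -1
  L_2(u) = (u - 3)(u - 4) / 2
Then f(u) = -116/3·L_0(u) - 215/3·L_1(u) - 344/3·L_2(u).
Expanding and collecting terms gives f(u) = -5u^2 + 2u + 1/3.
Check: f(4) = -215/3. ✓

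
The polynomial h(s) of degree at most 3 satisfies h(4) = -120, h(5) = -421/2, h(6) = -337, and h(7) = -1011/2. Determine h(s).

h(s) = -s^3 - 3s^2 - (5/2)s + 2

Using the Lagrange interpolation formula with nodes 4, 5, 6, 7:
  L_0(s) = (s - 5)(s - 6)(s - 7) / -6
  L_1(s) = (s - 4)(s - 6)(s - 7) / 2
  L_2(s) = (s - 4)(s - 5)(s - 7) / -2
  L_3(s) = (s - 4)(s - 5)(s - 6) / 6
Then h(s) = -120·L_0(s) - 421/2·L_1(s) - 337·L_2(s) - 1011/2·L_3(s).
Expanding and collecting terms gives h(s) = -s^3 - 3s^2 - (5/2)s + 2.
Check: h(4) = -120. ✓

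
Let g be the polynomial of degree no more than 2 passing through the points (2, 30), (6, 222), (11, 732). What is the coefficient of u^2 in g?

6

Write g(u) = au^2 + bu + c. Substituting each data point gives a linear system:
  4a + 2b + c = 30
  36a + 6b + c = 222
  121a + 11b + c = 732
Solving the system yields a = 6, b = 0, c = 6.
So g(u) = 6u^2 + 6.
The leading coefficient is 6.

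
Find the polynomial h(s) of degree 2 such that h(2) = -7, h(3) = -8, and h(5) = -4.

h(s) = s^2 - 6s + 1

Write h(s) = as^2 + bs + c. Substituting each data point gives a linear system:
  4a + 2b + c = -7
  9a + 3b + c = -8
  25a + 5b + c = -4
Solving the system yields a = 1, b = -6, c = 1.
So h(s) = s² - 6s + 1.
Check: h(3) = -8. ✓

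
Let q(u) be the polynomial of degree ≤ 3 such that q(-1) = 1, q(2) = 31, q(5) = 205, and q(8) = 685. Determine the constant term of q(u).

Write q(u) = au^3 + bu^2 + cu + d. Substituting each data point gives a linear system:
  -a + b - c + d = 1
  8a + 4b + 2c + d = 31
  125a + 25b + 5c + d = 205
  512a + 64b + 8c + d = 685
Solving the system yields a = 1, b = 2, c = 5, d = 5.
So q(u) = u^3 + 2u^2 + 5u + 5.
The constant term is 5.

5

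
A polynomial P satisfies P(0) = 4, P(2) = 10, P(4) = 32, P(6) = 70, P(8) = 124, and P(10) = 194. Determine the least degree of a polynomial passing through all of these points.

2

Forward differences of the values at x = 0, 2, 4, 6, 8, 10:
  P  : 4  10  32  70  124  194
  Δ  : 6  22  38  54  70
  Δ^2: 16  16  16  16
  Δ^3: 0  0  0
  Δ^4: 0  0
  Δ^5: 0
The second differences are constant (16) and nonzero, while all higher differences vanish, so the minimal degree is 2.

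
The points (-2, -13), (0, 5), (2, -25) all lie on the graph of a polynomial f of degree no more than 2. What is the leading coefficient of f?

Write f(t) = at^2 + bt + c. Substituting each data point gives a linear system:
  4a - 2b + c = -13
  c = 5
  4a + 2b + c = -25
Solving the system yields a = -6, b = -3, c = 5.
So f(t) = -6t^2 - 3t + 5.
The leading coefficient is -6.

-6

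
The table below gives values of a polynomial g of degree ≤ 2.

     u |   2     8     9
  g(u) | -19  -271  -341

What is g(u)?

Write g(u) = au^2 + bu + c. Substituting each data point gives a linear system:
  4a + 2b + c = -19
  64a + 8b + c = -271
  81a + 9b + c = -341
Solving the system yields a = -4, b = -2, c = 1.
So g(u) = -4u^2 - 2u + 1.
Check: g(8) = -271. ✓

g(u) = -4u^2 - 2u + 1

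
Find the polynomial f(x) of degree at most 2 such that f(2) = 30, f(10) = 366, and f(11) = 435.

Write f(x) = ax^2 + bx + c. Substituting each data point gives a linear system:
  4a + 2b + c = 30
  100a + 10b + c = 366
  121a + 11b + c = 435
Solving the system yields a = 3, b = 6, c = 6.
So f(x) = 3x² + 6x + 6.
Check: f(11) = 435. ✓

f(x) = 3x^2 + 6x + 6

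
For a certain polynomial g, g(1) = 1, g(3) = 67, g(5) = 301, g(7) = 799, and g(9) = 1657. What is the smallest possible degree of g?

Forward differences of the values at s = 1, 3, 5, 7, 9:
  g  : 1  67  301  799  1657
  Δ  : 66  234  498  858
  Δ^2: 168  264  360
  Δ^3: 96  96
  Δ^4: 0
The third differences are constant (96) and nonzero, while all higher differences vanish, so the minimal degree is 3.

3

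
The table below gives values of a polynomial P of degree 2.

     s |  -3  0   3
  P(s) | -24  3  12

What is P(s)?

P(s) = -s^2 + 6s + 3

Write P(s) = as^2 + bs + c. Substituting each data point gives a linear system:
  9a - 3b + c = -24
  c = 3
  9a + 3b + c = 12
Solving the system yields a = -1, b = 6, c = 3.
So P(s) = -s^2 + 6s + 3.
Check: P(0) = 3. ✓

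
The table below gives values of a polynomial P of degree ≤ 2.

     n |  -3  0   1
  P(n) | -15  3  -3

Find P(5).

Write P(n) = an^2 + bn + c. Substituting each data point gives a linear system:
  9a - 3b + c = -15
  c = 3
  a + b + c = -3
Solving the system yields a = -3, b = -3, c = 3.
So P(n) = -3n^2 - 3n + 3.
Then P(5) = -87.

-87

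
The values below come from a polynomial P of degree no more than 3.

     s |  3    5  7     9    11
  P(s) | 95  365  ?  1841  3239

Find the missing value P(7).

915

The 4 known points determine the degree-3 polynomial uniquely.
Write P(s) = as^3 + bs^2 + cs + d. Substituting each data point gives a linear system:
  27a + 9b + 3c + d = 95
  125a + 25b + 5c + d = 365
  729a + 81b + 9c + d = 1841
  1331a + 121b + 11c + d = 3239
Solving the system yields a = 2, b = 5, c = -3, d = 5.
So P(s) = 2s^3 + 5s^2 - 3s + 5.
Then P(7) = 915.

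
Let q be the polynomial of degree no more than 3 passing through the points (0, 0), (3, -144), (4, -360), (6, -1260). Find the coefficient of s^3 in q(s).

Write q(s) = as^3 + bs^2 + cs + d. Substituting each data point gives a linear system:
  d = 0
  27a + 9b + 3c + d = -144
  64a + 16b + 4c + d = -360
  216a + 36b + 6c + d = -1260
Solving the system yields a = -6, b = 0, c = 6, d = 0.
So q(s) = -6s^3 + 6s.
The leading coefficient is -6.

-6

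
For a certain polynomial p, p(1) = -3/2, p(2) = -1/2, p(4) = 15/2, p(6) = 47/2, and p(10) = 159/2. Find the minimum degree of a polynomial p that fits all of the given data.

2

Divided differences on the nodes 1, 2, 4, 6, 10:
  order 0: -3/2  -1/2  15/2  47/2  159/2
  order 1: 1  4  8  14
  order 2: 1  1  1
  order 3: 0  0
  order 4: 0
The order-2 divided differences are all 1 (nonzero) and every higher order vanishes, so the data lies on a polynomial of degree exactly 2.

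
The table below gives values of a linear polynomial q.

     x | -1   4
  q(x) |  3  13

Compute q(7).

Write q(x) = ax + b. Substituting each data point gives a linear system:
  -a + b = 3
  4a + b = 13
Solving the system yields a = 2, b = 5.
So q(x) = 2x + 5.
Then q(7) = 19.

19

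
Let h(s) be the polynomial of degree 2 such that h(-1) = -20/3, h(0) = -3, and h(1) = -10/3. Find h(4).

-85/3

Write h(s) = as^2 + bs + c. Substituting each data point gives a linear system:
  a - b + c = -20/3
  c = -3
  a + b + c = -10/3
Solving the system yields a = -2, b = 5/3, c = -3.
So h(s) = -2s² + (5/3)s - 3.
Then h(4) = -85/3.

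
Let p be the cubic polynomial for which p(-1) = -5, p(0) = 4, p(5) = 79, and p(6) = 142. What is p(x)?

Write p(x) = ax^3 + bx^2 + cx + d. Substituting each data point gives a linear system:
  -a + b - c + d = -5
  d = 4
  125a + 25b + 5c + d = 79
  216a + 36b + 6c + d = 142
Solving the system yields a = 1, b = -3, c = 5, d = 4.
So p(x) = x³ - 3x² + 5x + 4.
Check: p(5) = 79. ✓

p(x) = x^3 - 3x^2 + 5x + 4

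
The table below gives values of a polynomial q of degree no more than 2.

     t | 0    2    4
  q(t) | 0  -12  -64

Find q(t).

q(t) = -5t^2 + 4t

Write q(t) = at^2 + bt + c. Substituting each data point gives a linear system:
  c = 0
  4a + 2b + c = -12
  16a + 4b + c = -64
Solving the system yields a = -5, b = 4, c = 0.
So q(t) = -5t² + 4t.
Check: q(2) = -12. ✓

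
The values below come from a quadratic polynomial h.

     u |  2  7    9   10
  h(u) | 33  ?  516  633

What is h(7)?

The 3 known points determine the degree-2 polynomial uniquely.
Write h(u) = au^2 + bu + c. Substituting each data point gives a linear system:
  4a + 2b + c = 33
  81a + 9b + c = 516
  100a + 10b + c = 633
Solving the system yields a = 6, b = 3, c = 3.
So h(u) = 6u² + 3u + 3.
Then h(7) = 318.

318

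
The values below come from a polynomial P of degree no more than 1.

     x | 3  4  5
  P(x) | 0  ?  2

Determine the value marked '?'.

1

On equispaced nodes a degree-1 polynomial has vanishing second forward difference, so
  P(3) - 2·P(4) + P(5) = 0.
Substituting the known values and solving for P(4):
  -2·P(4) = -2
  P(4) = 1.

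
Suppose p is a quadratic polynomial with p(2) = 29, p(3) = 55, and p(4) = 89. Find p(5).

Write p(n) = an^2 + bn + c. Substituting each data point gives a linear system:
  4a + 2b + c = 29
  9a + 3b + c = 55
  16a + 4b + c = 89
Solving the system yields a = 4, b = 6, c = 1.
So p(n) = 4n^2 + 6n + 1.
Then p(5) = 131.

131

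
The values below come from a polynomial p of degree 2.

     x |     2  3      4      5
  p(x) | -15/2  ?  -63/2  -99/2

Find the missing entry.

-35/2

The 3 known points determine the degree-2 polynomial uniquely.
Write p(x) = ax^2 + bx + c. Substituting each data point gives a linear system:
  4a + 2b + c = -15/2
  16a + 4b + c = -63/2
  25a + 5b + c = -99/2
Solving the system yields a = -2, b = 0, c = 1/2.
So p(x) = -2x² + 1/2.
Then p(3) = -35/2.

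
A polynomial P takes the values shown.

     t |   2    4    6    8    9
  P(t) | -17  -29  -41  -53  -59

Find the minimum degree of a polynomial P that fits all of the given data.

Divided differences on the nodes 2, 4, 6, 8, 9:
  order 0: -17  -29  -41  -53  -59
  order 1: -6  -6  -6  -6
  order 2: 0  0  0
  order 3: 0  0
  order 4: 0
The order-1 divided differences are all -6 (nonzero) and every higher order vanishes, so the data lies on a polynomial of degree exactly 1.

1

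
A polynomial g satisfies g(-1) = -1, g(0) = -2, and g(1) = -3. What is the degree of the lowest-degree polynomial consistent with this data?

Forward differences of the values at u = -1, 0, 1:
  g  : -1  -2  -3
  Δ  : -1  -1
  Δ^2: 0
The first differences are constant (-1) and nonzero, while all higher differences vanish, so the minimal degree is 1.

1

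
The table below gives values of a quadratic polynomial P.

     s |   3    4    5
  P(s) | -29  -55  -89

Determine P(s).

P(s) = -4s^2 + 2s + 1

Using the Lagrange interpolation formula with nodes 3, 4, 5:
  L_0(s) = (s - 4)(s - 5) / 2
  L_1(s) = (s - 3)(s - 5) / -1
  L_2(s) = (s - 3)(s - 4) / 2
Then P(s) = -29·L_0(s) - 55·L_1(s) - 89·L_2(s).
Expanding and collecting terms gives P(s) = -4s^2 + 2s + 1.
Check: P(5) = -89. ✓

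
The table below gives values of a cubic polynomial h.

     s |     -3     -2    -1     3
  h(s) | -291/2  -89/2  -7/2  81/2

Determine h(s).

h(s) = 4s^3 - 6s^2 - 5s + 3/2

Write h(s) = as^3 + bs^2 + cs + d. Substituting each data point gives a linear system:
  -27a + 9b - 3c + d = -291/2
  -8a + 4b - 2c + d = -89/2
  -a + b - c + d = -7/2
  27a + 9b + 3c + d = 81/2
Solving the system yields a = 4, b = -6, c = -5, d = 3/2.
So h(s) = 4s³ - 6s² - 5s + 3/2.
Check: h(-3) = -291/2. ✓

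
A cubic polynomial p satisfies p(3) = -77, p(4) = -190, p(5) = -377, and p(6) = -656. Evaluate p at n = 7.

Write p(n) = an^3 + bn^2 + cn + d. Substituting each data point gives a linear system:
  27a + 9b + 3c + d = -77
  64a + 16b + 4c + d = -190
  125a + 25b + 5c + d = -377
  216a + 36b + 6c + d = -656
Solving the system yields a = -3, b = -1, c = 5, d = -2.
So p(n) = -3n³ - n² + 5n - 2.
Then p(7) = -1045.

-1045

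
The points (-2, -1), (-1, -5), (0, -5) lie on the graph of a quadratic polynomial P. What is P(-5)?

35

Using the Lagrange interpolation formula with nodes -2, -1, 0:
  L_0(n) = (n + 1)n / 2
  L_1(n) = (n + 2)n / -1
  L_2(n) = (n + 2)(n + 1) / 2
Then P(n) = -1·L_0(n) - 5·L_1(n) - 5·L_2(n).
Expanding and collecting terms gives P(n) = 2n^2 + 2n - 5.
Evaluating at n = -5: P(-5) = 35.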